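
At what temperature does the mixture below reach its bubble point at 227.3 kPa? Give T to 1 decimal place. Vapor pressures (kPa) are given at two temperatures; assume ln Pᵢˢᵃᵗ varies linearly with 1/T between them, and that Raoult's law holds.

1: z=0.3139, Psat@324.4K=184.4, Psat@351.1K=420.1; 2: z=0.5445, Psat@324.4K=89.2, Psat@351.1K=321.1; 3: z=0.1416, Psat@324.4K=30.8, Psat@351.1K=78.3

Bubble-point temperature: ΣzᵢPᵢˢᵃᵗ(T) = P. Interpolate ln Pᵢˢᵃᵗ = aᵢ + bᵢ/T.
  T = 324.4 K: ΣzᵢPᵢˢᵃᵗ = 110.81 kPa
  T = 351.1 K: ΣzᵢPᵢˢᵃᵗ = 317.80 kPa
  T = 337.8 K: ΣzᵢPᵢˢᵃᵗ = 190.77 kPa
  T = 344.5 K: ΣzᵢPᵢˢᵃᵗ = 247.56 kPa
  T = 341.1 K: ΣzᵢPᵢˢᵃᵗ = 217.09 kPa
  T = 342.8 K: ΣzᵢPᵢˢᵃᵗ = 231.88 kPa
Interpolating between 341.1 K and 342.8 K gives T ≈ 342.3 K.

T = 342.3 K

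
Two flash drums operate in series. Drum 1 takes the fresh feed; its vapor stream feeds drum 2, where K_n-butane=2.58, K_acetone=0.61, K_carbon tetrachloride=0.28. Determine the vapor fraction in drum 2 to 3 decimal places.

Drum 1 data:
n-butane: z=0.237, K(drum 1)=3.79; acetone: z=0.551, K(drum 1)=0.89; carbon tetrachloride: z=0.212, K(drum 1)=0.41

V/F (drum 2) = 0.330

Drum 1:
Material balance + equilibrium reduce to Σ zᵢ(Kᵢ−1)/(1+ψ₁(Kᵢ−1)) = 0.
Check two-phase: ΣzᵢKᵢ = 1.476 > 1 and Σzᵢ/Kᵢ = 1.199 > 1, so g(0) = 0.476 > 0 and g(1) = -0.199 < 0.
Newton iteration, ψ₁⁰ = 0.39:
  ψ₁ = 0.390: g = 0.0909, g' = -0.555 → ψ₁ = 0.554
  ψ₁ = 0.554: g = 0.0095, g' = -0.455 → ψ₁ = 0.575
Converged at ψ₁ = 0.575.
Drum-1 compositions:
  n-butane: x = 0.091, y = 0.345
  acetone: x = 0.588, y = 0.523
  carbon tetrachloride: x = 0.321, y = 0.132
Drum-2 feed = drum-1 vapor: z₂ = (0.3450, 0.5235, 0.1315).
Drum 2:
Material balance + equilibrium reduce to Σ zᵢ(Kᵢ−1)/(1+ψ₂(Kᵢ−1)) = 0.
Check two-phase: ΣzᵢKᵢ = 1.246 > 1 and Σzᵢ/Kᵢ = 1.462 > 1, so g(0) = 0.246 > 0 and g(1) = -0.462 < 0.
Newton iteration, ψ₂⁰ = 0.55:
  ψ₂ = 0.550: g = -0.1250, g' = -0.562 → ψ₂ = 0.328
  ψ₂ = 0.328: g = 0.0011, g' = -0.595 → ψ₂ = 0.330
Converged at ψ₂ = 0.330.
  n-butane: x = 0.227, y = 0.585
  acetone: x = 0.601, y = 0.366
  carbon tetrachloride: x = 0.172, y = 0.048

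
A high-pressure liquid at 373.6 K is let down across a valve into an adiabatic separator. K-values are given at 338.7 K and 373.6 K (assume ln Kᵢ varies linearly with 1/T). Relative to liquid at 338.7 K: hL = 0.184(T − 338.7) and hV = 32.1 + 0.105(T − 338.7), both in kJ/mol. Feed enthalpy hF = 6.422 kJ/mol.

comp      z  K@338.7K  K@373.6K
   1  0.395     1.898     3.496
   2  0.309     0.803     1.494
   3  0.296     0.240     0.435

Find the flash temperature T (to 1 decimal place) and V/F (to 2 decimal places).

Adiabatic flash: solve Rachford–Rice at each trial T, then check hF = ψ·hV(T) + (1−ψ)·hL(T).
  T = 338.7 K: K = (1.898, 0.803, 0.240), RR gives ψ = 0.142, H_out = 4.544 kJ/mol
  T = 373.6 K: K = (3.496, 1.494, 0.435), RR gives ψ = 1.000, H_out = 35.754 kJ/mol
  T = 356.1 K: K = (2.612, 1.111, 0.328), RR gives ψ = 0.634, H_out = 22.685 kJ/mol
  T = 347.4 K: K = (2.236, 0.948, 0.281), RR gives ψ = 0.421, H_out = 14.818 kJ/mol
  T = 343.0 K: K = (2.060, 0.873, 0.260), RR gives ψ = 0.291, H_out = 10.035 kJ/mol
  T = 340.9 K: K = (1.980, 0.838, 0.250), RR gives ψ = 0.221, H_out = 7.473 kJ/mol
Linear interpolation between T = 338.7 (H_out = 4.544) and T = 340.9 (H_out = 7.473) on hF = 6.422 gives T ≈ 340.1 K, at which ψ = 0.19.

T = 340.1 K, V/F = 0.19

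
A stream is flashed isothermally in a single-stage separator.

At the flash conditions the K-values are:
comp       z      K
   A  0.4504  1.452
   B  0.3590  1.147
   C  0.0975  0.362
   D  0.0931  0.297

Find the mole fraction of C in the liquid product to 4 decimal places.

Let β = V/F and solve Σ zᵢ(Kᵢ−1)/(1+β(Kᵢ−1)) = 0.
Check two-phase: ΣzᵢKᵢ = 1.1287 > 1 and Σzᵢ/Kᵢ = 1.2060 > 1, so g(0) = 0.1287 > 0 and g(1) = -0.2060 < 0.
Newton iteration, β⁰ = 0.5:
  β = 0.5000: g = 0.02294, g' = -0.2629 → β = 0.5873
  β = 0.5873: g = -0.00149, g' = -0.2990 → β = 0.5823
Converged at β = 0.5823.
Compositions from xᵢ = zᵢ/(1+β(Kᵢ−1)), yᵢ = Kᵢxᵢ:
  A: x = 0.3566, y = 0.5177
  B: x = 0.3307, y = 0.3793
  C: x = 0.1551, y = 0.0562
  D: x = 0.1576, y = 0.0468

x_C = 0.1551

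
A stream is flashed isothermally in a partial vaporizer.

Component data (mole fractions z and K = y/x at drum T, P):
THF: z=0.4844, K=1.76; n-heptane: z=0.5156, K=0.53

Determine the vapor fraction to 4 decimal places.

ψ = 0.3522

Rachford–Rice: g(ψ) = Σ zᵢ(Kᵢ−1)/(1+ψ(Kᵢ−1)) = 0.
Feasibility: ΣzᵢKᵢ = 1.1258, Σzᵢ/Kᵢ = 1.2481 — both > 1, two phases present.
Newton iteration, ψ⁰ = 0.49:
  ψ = 0.4900: g = -0.04659, g' = -0.3408 → ψ = 0.3533
  ψ = 0.3533: g = -0.00036, g' = -0.3376 → ψ = 0.3522
Converged at ψ = 0.3522.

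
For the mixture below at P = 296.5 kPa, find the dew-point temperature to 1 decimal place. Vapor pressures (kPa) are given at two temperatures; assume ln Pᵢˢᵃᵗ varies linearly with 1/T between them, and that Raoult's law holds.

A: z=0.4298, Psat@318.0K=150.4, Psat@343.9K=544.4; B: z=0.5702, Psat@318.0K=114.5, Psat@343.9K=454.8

T = 333.8 K

Dew-point temperature: Σzᵢ·P/Pᵢˢᵃᵗ(T) = 1. Interpolate ln Pᵢˢᵃᵗ = aᵢ + bᵢ/T.
  T = 318.0 K: ΣzᵢP/Pᵢˢᵃᵗ = 2.3239
  T = 343.9 K: ΣzᵢP/Pᵢˢᵃᵗ = 0.6058
  T = 330.9 K: ΣzᵢP/Pᵢˢᵃᵗ = 1.1584
  T = 337.4 K: ΣzᵢP/Pᵢˢᵃᵗ = 0.8325
  T = 334.1 K: ΣzᵢP/Pᵢˢᵃᵗ = 0.9829
  T = 332.5 K: ΣzᵢP/Pᵢˢᵃᵗ = 1.0666
Interpolating between 332.5 K and 334.1 K gives T ≈ 333.8 K.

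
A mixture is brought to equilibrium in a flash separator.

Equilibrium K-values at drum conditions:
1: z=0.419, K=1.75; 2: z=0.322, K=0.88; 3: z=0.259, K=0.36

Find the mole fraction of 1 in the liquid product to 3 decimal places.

x_1 = 0.335

Newton iteration, ψ⁰ = 0.5:
  ψ = 0.500: g = -0.0563, g' = -0.359 → ψ = 0.343
  ψ = 0.343: g = -0.0028, g' = -0.328 → ψ = 0.335
Converged at ψ = 0.335.
Compositions from xᵢ = zᵢ/(1+ψ(Kᵢ−1)), yᵢ = Kᵢxᵢ:
  1: x = 0.335, y = 0.586
  2: x = 0.335, y = 0.295
  3: x = 0.330, y = 0.119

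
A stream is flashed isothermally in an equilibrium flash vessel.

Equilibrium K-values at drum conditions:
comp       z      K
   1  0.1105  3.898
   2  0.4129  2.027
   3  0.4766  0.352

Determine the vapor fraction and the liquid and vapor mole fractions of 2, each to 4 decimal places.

ψ = 0.4410, x_2 = 0.2842, y_2 = 0.5760

Let ψ = V/F and solve Σ zᵢ(Kᵢ−1)/(1+ψ(Kᵢ−1)) = 0.
g(0) = ΣzᵢKᵢ − 1 = 0.4354 and g(1) = 1 − Σzᵢ/Kᵢ = -0.5860, so a root lies in (0, 1).
Iterate (Newton) starting at ψ = 0.5:
  ψ = 0.5000: g = -0.04592, g' = -0.7828 → ψ = 0.4413
  ψ = 0.4413: g = -0.00023, g' = -0.7774 → ψ = 0.4410
Converged at ψ = 0.4410.
Compositions from xᵢ = zᵢ/(1+ψ(Kᵢ−1)), yᵢ = Kᵢxᵢ:
  1: x = 0.0485, y = 0.1891
  2: x = 0.2842, y = 0.5760
  3: x = 0.6673, y = 0.2349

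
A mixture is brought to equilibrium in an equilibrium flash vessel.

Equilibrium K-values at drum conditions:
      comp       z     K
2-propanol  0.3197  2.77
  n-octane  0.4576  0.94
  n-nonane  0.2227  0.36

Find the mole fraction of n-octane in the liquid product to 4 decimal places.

x_n-octane = 0.4756

Let ψ = V/F and solve Σ zᵢ(Kᵢ−1)/(1+ψ(Kᵢ−1)) = 0.
g(0) = ΣzᵢKᵢ − 1 = 0.3959 and g(1) = 1 − Σzᵢ/Kᵢ = -0.2208, so a root lies in (0, 1).
Iterate (Newton) starting at ψ = 0.5:
  ψ = 0.5000: g = 0.06229, g' = -0.4809 → ψ = 0.6295
  ψ = 0.6295: g = 0.00041, g' = -0.4817 → ψ = 0.6304
Converged at ψ = 0.6304.
Compositions from xᵢ = zᵢ/(1+ψ(Kᵢ−1)), yᵢ = Kᵢxᵢ:
  2-propanol: x = 0.1511, y = 0.4186
  n-octane: x = 0.4756, y = 0.4471
  n-nonane: x = 0.3733, y = 0.1344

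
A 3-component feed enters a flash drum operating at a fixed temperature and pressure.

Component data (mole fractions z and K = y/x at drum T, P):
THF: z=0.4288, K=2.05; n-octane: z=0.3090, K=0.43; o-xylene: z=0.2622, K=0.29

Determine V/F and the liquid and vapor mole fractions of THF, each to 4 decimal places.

Rachford–Rice: g(V/F) = Σ zᵢ(Kᵢ−1)/(1+V/F(Kᵢ−1)) = 0.
Feasibility: ΣzᵢKᵢ = 1.0879, Σzᵢ/Kᵢ = 1.8319 — both > 1, two phases present.
Iterate (Newton) starting at V/F = 0.41:
  V/F = 0.4100: g = -0.17771, g' = -0.6650 → V/F = 0.1428
  V/F = 0.1428: g = -0.00735, g' = -0.6402 → V/F = 0.1313
Converged at V/F = 0.1313.
Compositions from xᵢ = zᵢ/(1+V/F(Kᵢ−1)), yᵢ = Kᵢxᵢ:
  THF: x = 0.3768, y = 0.7725
  n-octane: x = 0.3340, y = 0.1436
  o-xylene: x = 0.2892, y = 0.0839

V/F = 0.1313, x_THF = 0.3768, y_THF = 0.7725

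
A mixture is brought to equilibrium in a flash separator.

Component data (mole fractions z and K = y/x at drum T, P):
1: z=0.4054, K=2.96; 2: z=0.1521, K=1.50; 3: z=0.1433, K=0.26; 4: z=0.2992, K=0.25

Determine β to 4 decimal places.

Rachford–Rice: g(β) = Σ zᵢ(Kᵢ−1)/(1+β(Kᵢ−1)) = 0.
Feasibility: ΣzᵢKᵢ = 1.5402, Σzᵢ/Kᵢ = 1.9863 — both > 1, two phases present.
Newton iteration, β⁰ = 0.35:
  β = 0.3500: g = 0.08863, g' = -1.0278 → β = 0.4362
  β = 0.4362: g = 0.00066, g' = -1.0211 → β = 0.4369
Converged at β = 0.4369.

β = 0.4369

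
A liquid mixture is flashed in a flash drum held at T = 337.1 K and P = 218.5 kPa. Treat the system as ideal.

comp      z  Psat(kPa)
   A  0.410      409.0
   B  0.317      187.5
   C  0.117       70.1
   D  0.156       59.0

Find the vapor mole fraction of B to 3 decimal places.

Raoult's law: Kᵢ = Pᵢˢᵃᵗ/P = Pᵢˢᵃᵗ/218.5.
  K_A = 409.0/218.5 = 1.87185, K_B = 187.5/218.5 = 0.85812, K_C = 70.1/218.5 = 0.32082, K_D = 59.0/218.5 = 0.27002
Rachford–Rice: g(β) = Σ zᵢ(Kᵢ−1)/(1+β(Kᵢ−1)) = 0.
Feasibility: ΣzᵢKᵢ = 1.119, Σzᵢ/Kᵢ = 1.531 — both > 1, two phases present.
Newton–Raphson from β = 0.5:
  β = 0.500: g = -0.0991, g' = -0.488 → β = 0.297
  β = 0.297: g = -0.0080, g' = -0.424 → β = 0.278
Converged at β = 0.278.
Compositions from xᵢ = zᵢ/(1+β(Kᵢ−1)), yᵢ = Kᵢxᵢ:
  A: x = 0.330, y = 0.618
  B: x = 0.330, y = 0.283
  C: x = 0.144, y = 0.046
  D: x = 0.196, y = 0.053

y_B = 0.283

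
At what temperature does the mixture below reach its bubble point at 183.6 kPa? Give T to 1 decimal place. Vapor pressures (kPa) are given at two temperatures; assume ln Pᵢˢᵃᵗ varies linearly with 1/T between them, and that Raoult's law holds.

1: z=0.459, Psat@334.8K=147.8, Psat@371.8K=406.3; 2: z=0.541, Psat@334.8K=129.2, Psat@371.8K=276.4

T = 346.0 K

Bubble-point temperature: ΣzᵢPᵢˢᵃᵗ(T) = P. Interpolate ln Pᵢˢᵃᵗ = aᵢ + bᵢ/T.
  T = 334.8 K: ΣzᵢPᵢˢᵃᵗ = 137.74 kPa
  T = 371.8 K: ΣzᵢPᵢˢᵃᵗ = 336.02 kPa
  T = 353.3 K: ΣzᵢPᵢˢᵃᵗ = 219.79 kPa
  T = 344.1 K: ΣzᵢPᵢˢᵃᵗ = 175.21 kPa
  T = 348.7 K: ΣzᵢPᵢˢᵃᵗ = 196.51 kPa
  T = 346.4 K: ΣzᵢPᵢˢᵃᵗ = 185.62 kPa
Interpolating between 344.1 K and 346.4 K gives T ≈ 346.0 K.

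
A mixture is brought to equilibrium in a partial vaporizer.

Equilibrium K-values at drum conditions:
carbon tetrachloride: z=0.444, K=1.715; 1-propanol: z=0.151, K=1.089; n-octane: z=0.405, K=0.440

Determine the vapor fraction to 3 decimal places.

Rachford–Rice: g(ψ) = Σ zᵢ(Kᵢ−1)/(1+ψ(Kᵢ−1)) = 0.
Feasibility: ΣzᵢKᵢ = 1.104, Σzᵢ/Kᵢ = 1.318 — both > 1, two phases present.
Iterate (Newton) starting at ψ = 0.7:
  ψ = 0.700: g = -0.1488, g' = -0.445 → ψ = 0.366
  ψ = 0.366: g = -0.0206, g' = -0.345 → ψ = 0.306
Converged at ψ = 0.306.

ψ = 0.306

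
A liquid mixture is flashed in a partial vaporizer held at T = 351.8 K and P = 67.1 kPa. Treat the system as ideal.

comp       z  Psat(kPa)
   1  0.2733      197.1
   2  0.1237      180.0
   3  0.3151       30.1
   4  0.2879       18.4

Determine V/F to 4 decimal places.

V/F = 0.2978

Raoult's law: Kᵢ = Pᵢˢᵃᵗ/P = Pᵢˢᵃᵗ/67.1.
  K_1 = 197.1/67.1 = 2.937407, K_2 = 180.0/67.1 = 2.682563, K_3 = 30.1/67.1 = 0.448584, K_4 = 18.4/67.1 = 0.274218
Material balance + equilibrium reduce to Σ zᵢ(Kᵢ−1)/(1+V/F(Kᵢ−1)) = 0.
g(0) = ΣzᵢKᵢ − 1 = 0.3549 and g(1) = 1 − Σzᵢ/Kᵢ = -0.8915, so a root lies in (0, 1).
Iterate (Newton) starting at V/F = 0.51:
  V/F = 0.5100: g = -0.19513, g' = -0.9287 → V/F = 0.2999
  V/F = 0.2999: g = -0.00202, g' = -0.9504 → V/F = 0.2978
Converged at V/F = 0.2978.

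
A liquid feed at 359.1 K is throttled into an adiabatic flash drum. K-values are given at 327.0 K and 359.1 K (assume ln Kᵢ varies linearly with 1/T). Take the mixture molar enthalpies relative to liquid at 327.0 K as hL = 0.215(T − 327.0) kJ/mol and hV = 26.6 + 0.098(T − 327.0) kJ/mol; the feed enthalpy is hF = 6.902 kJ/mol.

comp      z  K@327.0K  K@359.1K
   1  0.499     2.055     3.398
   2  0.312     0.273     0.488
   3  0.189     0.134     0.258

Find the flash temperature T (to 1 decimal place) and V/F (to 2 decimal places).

Adiabatic flash: solve Rachford–Rice at each trial T, then check hF = ψ·hV(T) + (1−ψ)·hL(T).
  T = 327.0 K: K = (2.055, 0.273, 0.134), RR gives ψ = 0.165, H_out = 4.379 kJ/mol
  T = 359.1 K: K = (3.398, 0.488, 0.258), RR gives ψ = 0.607, H_out = 20.776 kJ/mol
  T = 343.1 K: K = (2.676, 0.370, 0.189), RR gives ψ = 0.411, H_out = 13.625 kJ/mol
  T = 335.1 K: K = (2.354, 0.319, 0.160), RR gives ψ = 0.302, H_out = 9.479 kJ/mol
  T = 331.1 K: K = (2.203, 0.296, 0.147), RR gives ψ = 0.239, H_out = 7.113 kJ/mol
  T = 329.1 K: K = (2.130, 0.285, 0.140), RR gives ψ = 0.204, H_out = 5.825 kJ/mol
Linear interpolation between T = 329.1 (H_out = 5.825) and T = 331.1 (H_out = 7.113) on hF = 6.902 gives T ≈ 330.8 K, at which ψ = 0.23.

T = 330.8 K, V/F = 0.23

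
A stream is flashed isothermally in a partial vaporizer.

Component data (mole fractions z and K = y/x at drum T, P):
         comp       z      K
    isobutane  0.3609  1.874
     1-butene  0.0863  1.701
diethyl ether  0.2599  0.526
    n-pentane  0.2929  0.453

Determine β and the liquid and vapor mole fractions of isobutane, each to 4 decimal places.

β = 0.2135, x_isobutane = 0.3042, y_isobutane = 0.5700

Material balance + equilibrium reduce to Σ zᵢ(Kᵢ−1)/(1+β(Kᵢ−1)) = 0.
g(0) = ΣzᵢKᵢ − 1 = 0.0925 and g(1) = 1 − Σzᵢ/Kᵢ = -0.3840, so a root lies in (0, 1).
Newton–Raphson from β = 0.5:
  β = 0.5000: g = -0.11769, g' = -0.4231 → β = 0.2218
  β = 0.2218: g = -0.00346, g' = -0.4116 → β = 0.2134
Converged at β = 0.2135.
Compositions from xᵢ = zᵢ/(1+β(Kᵢ−1)), yᵢ = Kᵢxᵢ:
  isobutane: x = 0.3042, y = 0.5700
  1-butene: x = 0.0751, y = 0.1277
  diethyl ether: x = 0.2892, y = 0.1521
  n-pentane: x = 0.3316, y = 0.1502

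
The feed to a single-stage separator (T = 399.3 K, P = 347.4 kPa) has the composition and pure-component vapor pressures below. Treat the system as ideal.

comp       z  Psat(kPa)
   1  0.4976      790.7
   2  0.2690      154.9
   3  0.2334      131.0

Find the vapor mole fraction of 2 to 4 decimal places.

Raoult's law: Kᵢ = Pᵢˢᵃᵗ/P = Pᵢˢᵃᵗ/347.4.
  K_1 = 790.7/347.4 = 2.276051, K_2 = 154.9/347.4 = 0.445884, K_3 = 131.0/347.4 = 0.377087
Let ψ = V/F and solve Σ zᵢ(Kᵢ−1)/(1+ψ(Kᵢ−1)) = 0.
Feasibility: ΣzᵢKᵢ = 1.3405, Σzᵢ/Kᵢ = 1.4409 — both > 1, two phases present.
Newton–Raphson from ψ = 0.5:
  ψ = 0.5000: g = -0.02970, g' = -0.6510 → ψ = 0.4544
  ψ = 0.4544: g = -0.00008, g' = -0.6484 → ψ = 0.4543
Converged at ψ = 0.4543.
Compositions from xᵢ = zᵢ/(1+ψ(Kᵢ−1)), yᵢ = Kᵢxᵢ:
  1: x = 0.3150, y = 0.7170
  2: x = 0.3595, y = 0.1603
  3: x = 0.3255, y = 0.1227

y_2 = 0.1603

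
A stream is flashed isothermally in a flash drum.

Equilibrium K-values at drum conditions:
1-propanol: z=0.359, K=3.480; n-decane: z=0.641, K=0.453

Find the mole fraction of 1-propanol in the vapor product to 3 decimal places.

y_1-propanol = 0.629

Rachford–Rice: g(V/F) = Σ zᵢ(Kᵢ−1)/(1+V/F(Kᵢ−1)) = 0.
Check two-phase: ΣzᵢKᵢ = 1.540 > 1 and Σzᵢ/Kᵢ = 1.518 > 1, so g(0) = 0.540 > 0 and g(1) = -0.518 < 0.
Newton iteration, V/F⁰ = 0.36:
  V/F = 0.360: g = 0.0338, g' = -0.914 → V/F = 0.397
  V/F = 0.397: g = 0.0008, g' = -0.874 → V/F = 0.398
Converged at V/F = 0.398.
Compositions from xᵢ = zᵢ/(1+V/F(Kᵢ−1)), yᵢ = Kᵢxᵢ:
  1-propanol: x = 0.181, y = 0.629
  n-decane: x = 0.819, y = 0.371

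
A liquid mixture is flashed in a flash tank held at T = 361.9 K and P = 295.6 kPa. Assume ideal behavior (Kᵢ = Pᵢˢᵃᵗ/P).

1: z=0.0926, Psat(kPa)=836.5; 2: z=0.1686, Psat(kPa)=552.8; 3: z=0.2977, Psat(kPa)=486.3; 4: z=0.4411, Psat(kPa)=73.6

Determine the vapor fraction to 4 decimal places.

Raoult's law: Kᵢ = Pᵢˢᵃᵗ/P = Pᵢˢᵃᵗ/295.6.
  K_1 = 836.5/295.6 = 2.829838, K_2 = 552.8/295.6 = 1.870095, K_3 = 486.3/295.6 = 1.645129, K_4 = 73.6/295.6 = 0.248985
Newton iteration, ψ⁰ = 0.5:
  ψ = 0.5000: g = -0.19454, g' = -0.8553 → ψ = 0.2725
  ψ = 0.2725: g = -0.02156, g' = -0.7044 → ψ = 0.2419
  ψ = 0.2419: g = -0.00007, g' = -0.7003 → ψ = 0.2418
Converged at ψ = 0.2418.

ψ = 0.2418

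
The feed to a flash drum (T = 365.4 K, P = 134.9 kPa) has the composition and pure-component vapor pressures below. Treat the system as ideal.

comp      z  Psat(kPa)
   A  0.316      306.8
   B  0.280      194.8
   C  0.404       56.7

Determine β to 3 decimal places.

Raoult's law: Kᵢ = Pᵢˢᵃᵗ/P = Pᵢˢᵃᵗ/134.9.
  K_A = 306.8/134.9 = 2.27428, K_B = 194.8/134.9 = 1.44403, K_C = 56.7/134.9 = 0.42031
Rachford–Rice: g(β) = Σ zᵢ(Kᵢ−1)/(1+β(Kᵢ−1)) = 0.
Feasibility: ΣzᵢKᵢ = 1.293, Σzᵢ/Kᵢ = 1.294 — both > 1, two phases present.
Newton iteration, β⁰ = 0.5:
  β = 0.500: g = 0.0179, g' = -0.498 → β = 0.536
Converged at β = 0.536.

β = 0.536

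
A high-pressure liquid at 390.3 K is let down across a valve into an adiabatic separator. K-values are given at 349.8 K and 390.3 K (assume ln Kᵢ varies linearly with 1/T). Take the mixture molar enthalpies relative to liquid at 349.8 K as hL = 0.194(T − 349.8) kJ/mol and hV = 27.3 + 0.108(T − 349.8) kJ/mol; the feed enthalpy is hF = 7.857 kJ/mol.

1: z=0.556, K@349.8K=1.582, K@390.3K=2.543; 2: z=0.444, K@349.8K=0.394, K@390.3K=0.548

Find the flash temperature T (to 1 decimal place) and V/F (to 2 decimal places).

T = 353.5 K, V/F = 0.26

Adiabatic flash: solve Rachford–Rice at each trial T, then check hF = ψ·hV(T) + (1−ψ)·hL(T).
  T = 349.8 K: K = (1.582, 0.394), RR gives ψ = 0.155, H_out = 4.221 kJ/mol
  T = 390.3 K: K = (2.543, 0.548), RR gives ψ = 0.942, H_out = 30.301 kJ/mol
  T = 370.1 K: K = (2.033, 0.469), RR gives ψ = 0.617, H_out = 19.717 kJ/mol
  T = 360.0 K: K = (1.801, 0.431), RR gives ψ = 0.423, H_out = 13.156 kJ/mol
  T = 354.9 K: K = (1.689, 0.412), RR gives ψ = 0.302, H_out = 9.109 kJ/mol
  T = 352.4 K: K = (1.636, 0.403), RR gives ψ = 0.234, H_out = 6.843 kJ/mol
  T = 353.6 K: K = (1.662, 0.408), RR gives ψ = 0.268, H_out = 7.958 kJ/mol
Linear interpolation between T = 352.4 (H_out = 6.843) and T = 353.6 (H_out = 7.958) on hF = 7.857 gives T ≈ 353.5 K, at which ψ = 0.26.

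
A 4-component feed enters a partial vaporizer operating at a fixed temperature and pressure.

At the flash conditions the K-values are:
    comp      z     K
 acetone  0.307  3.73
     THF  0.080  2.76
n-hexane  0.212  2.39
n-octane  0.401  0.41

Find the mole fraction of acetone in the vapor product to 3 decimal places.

Let ψ = V/F and solve Σ zᵢ(Kᵢ−1)/(1+ψ(Kᵢ−1)) = 0.
Check two-phase: ΣzᵢKᵢ = 2.037 > 1 and Σzᵢ/Kᵢ = 1.178 > 1, so g(0) = 1.037 > 0 and g(1) = -0.178 < 0.
Iterate (Newton) starting at ψ = 0.44:
  ψ = 0.440: g = 0.3234, g' = -0.963 → ψ = 0.776
  ψ = 0.776: g = 0.0339, g' = -0.849 → ψ = 0.816
  ψ = 0.816: g = -0.0004, g' = -0.870 → ψ = 0.815
Converged at ψ = 0.815.
Compositions from xᵢ = zᵢ/(1+ψ(Kᵢ−1)), yᵢ = Kᵢxᵢ:
  acetone: x = 0.095, y = 0.355
  THF: x = 0.033, y = 0.091
  n-hexane: x = 0.099, y = 0.238
  n-octane: x = 0.773, y = 0.317

y_acetone = 0.355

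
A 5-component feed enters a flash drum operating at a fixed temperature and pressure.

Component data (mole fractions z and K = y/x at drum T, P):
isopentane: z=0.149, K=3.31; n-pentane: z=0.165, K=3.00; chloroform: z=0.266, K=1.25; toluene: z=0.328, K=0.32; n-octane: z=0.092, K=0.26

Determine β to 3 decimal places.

Newton iteration, β⁰ = 0.5:
  β = 0.500: g = -0.0622, g' = -0.824 → β = 0.425
  β = 0.425: g = -0.0005, g' = -0.816 → β = 0.424
Converged at β = 0.424.

β = 0.424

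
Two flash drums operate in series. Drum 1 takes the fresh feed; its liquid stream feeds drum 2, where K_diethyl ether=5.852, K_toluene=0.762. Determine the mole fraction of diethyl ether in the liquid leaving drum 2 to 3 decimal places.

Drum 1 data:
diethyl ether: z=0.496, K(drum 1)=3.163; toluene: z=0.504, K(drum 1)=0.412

Drum 1:
Let ψ₁ = V/F and solve Σ zᵢ(Kᵢ−1)/(1+ψ₁(Kᵢ−1)) = 0.
g(0) = ΣzᵢKᵢ − 1 = 0.776 and g(1) = 1 − Σzᵢ/Kᵢ = -0.380, so a root lies in (0, 1).
Binary case is linear: z₁(K₁−1)(1+ψ₁(K₂−1)) + z₂(K₂−1)(1+ψ₁(K₁−1)) = 0
⇒ ψ₁ = [z₁(K₁−1)+z₂(K₂−1)] / [−(K₁−1)(K₂−1)] = 0.7765/1.2718 = 0.611
Drum-1 compositions:
  diethyl ether: x = 0.214, y = 0.676
  toluene: x = 0.786, y = 0.324
Drum-2 feed = drum-1 liquid: z₂ = (0.2137, 0.7863).
Drum 2:
Material balance + equilibrium reduce to Σ zᵢ(Kᵢ−1)/(1+ψ₂(Kᵢ−1)) = 0.
g(0) = ΣzᵢKᵢ − 1 = 0.850 and g(1) = 1 − Σzᵢ/Kᵢ = -0.068, so a root lies in (0, 1).
Binary case is linear: z₁(K₁−1)(1+ψ₂(K₂−1)) + z₂(K₂−1)(1+ψ₂(K₁−1)) = 0
⇒ ψ₂ = [z₁(K₁−1)+z₂(K₂−1)] / [−(K₁−1)(K₂−1)] = 0.8499/1.1548 = 0.736
  diethyl ether: x = 0.047, y = 0.274
  toluene: x = 0.953, y = 0.726

x_diethyl ether (drum 2) = 0.047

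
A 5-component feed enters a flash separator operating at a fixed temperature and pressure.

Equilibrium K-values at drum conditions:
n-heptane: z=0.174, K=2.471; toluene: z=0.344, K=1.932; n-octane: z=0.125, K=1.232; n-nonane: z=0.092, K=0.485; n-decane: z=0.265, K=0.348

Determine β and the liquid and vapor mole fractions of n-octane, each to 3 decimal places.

Let β = V/F and solve Σ zᵢ(Kᵢ−1)/(1+β(Kᵢ−1)) = 0.
Check two-phase: ΣzᵢKᵢ = 1.385 > 1 and Σzᵢ/Kᵢ = 1.301 > 1, so g(0) = 0.385 > 0 and g(1) = -0.301 < 0.
Iterate (Newton) starting at β = 0.5:
  β = 0.500: g = 0.0720, g' = -0.562 → β = 0.628
  β = 0.628: g = -0.0021, g' = -0.602 → β = 0.625
Converged at β = 0.625.
Compositions from xᵢ = zᵢ/(1+β(Kᵢ−1)), yᵢ = Kᵢxᵢ:
  n-heptane: x = 0.091, y = 0.224
  toluene: x = 0.217, y = 0.420
  n-octane: x = 0.109, y = 0.135
  n-nonane: x = 0.136, y = 0.066
  n-decane: x = 0.447, y = 0.156

β = 0.625, x_n-octane = 0.109, y_n-octane = 0.135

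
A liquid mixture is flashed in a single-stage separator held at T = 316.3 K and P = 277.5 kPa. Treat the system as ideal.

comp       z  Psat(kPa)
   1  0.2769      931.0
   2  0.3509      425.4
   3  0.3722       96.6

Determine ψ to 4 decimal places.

ψ = 0.6179

Raoult's law: Kᵢ = Pᵢˢᵃᵗ/P = Pᵢˢᵃᵗ/277.5.
  K_1 = 931.0/277.5 = 3.354955, K_2 = 425.4/277.5 = 1.532973, K_3 = 96.6/277.5 = 0.348108
Rachford–Rice: g(ψ) = Σ zᵢ(Kᵢ−1)/(1+ψ(Kᵢ−1)) = 0.
g(0) = ΣzᵢKᵢ − 1 = 0.5965 and g(1) = 1 − Σzᵢ/Kᵢ = -0.3806, so a root lies in (0, 1).
Iterate (Newton) starting at ψ = 0.5:
  ψ = 0.5000: g = 0.08718, g' = -0.7341 → ψ = 0.6187
  ψ = 0.6187: g = -0.00064, g' = -0.7550 → ψ = 0.6179
Converged at ψ = 0.6179.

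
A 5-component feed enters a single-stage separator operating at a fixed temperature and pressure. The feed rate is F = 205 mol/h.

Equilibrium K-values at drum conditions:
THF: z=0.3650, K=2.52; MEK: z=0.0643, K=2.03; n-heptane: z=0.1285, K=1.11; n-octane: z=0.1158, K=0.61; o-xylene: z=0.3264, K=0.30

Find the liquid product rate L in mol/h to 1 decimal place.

L = 112.8 mol/h

Newton–Raphson from β = 0.5:
  β = 0.5000: g = -0.03527, g' = -0.7091 → β = 0.4503
  β = 0.4503: g = -0.00033, g' = -0.6974 → β = 0.4498
Converged at β = 0.4498.
Then V = β·F = 0.4498·205 = 92.2 mol/h and L = F − V = 112.8 mol/h.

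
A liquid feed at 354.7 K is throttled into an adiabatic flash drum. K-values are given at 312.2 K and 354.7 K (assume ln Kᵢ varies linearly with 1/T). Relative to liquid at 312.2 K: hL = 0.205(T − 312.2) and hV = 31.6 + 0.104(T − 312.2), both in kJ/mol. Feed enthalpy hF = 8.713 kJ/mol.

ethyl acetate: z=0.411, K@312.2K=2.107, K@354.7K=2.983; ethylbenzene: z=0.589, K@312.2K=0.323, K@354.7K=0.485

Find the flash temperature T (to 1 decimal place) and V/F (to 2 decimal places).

Adiabatic flash: solve Rachford–Rice at each trial T, then check hF = ψ·hV(T) + (1−ψ)·hL(T).
  T = 312.2 K: K = (2.107, 0.323), RR gives ψ = 0.075, H_out = 2.371 kJ/mol
  T = 354.7 K: K = (2.983, 0.485), RR gives ψ = 0.501, H_out = 22.394 kJ/mol
  T = 333.4 K: K = (2.534, 0.401), RR gives ψ = 0.302, H_out = 13.239 kJ/mol
  T = 322.8 K: K = (2.318, 0.361), RR gives ψ = 0.196, H_out = 8.164 kJ/mol
  T = 328.1 K: K = (2.425, 0.381), RR gives ψ = 0.250, H_out = 10.769 kJ/mol
  T = 325.5 K: K = (2.372, 0.371), RR gives ψ = 0.224, H_out = 9.510 kJ/mol
  T = 324.1 K: K = (2.344, 0.366), RR gives ψ = 0.210, H_out = 8.818 kJ/mol
Linear interpolation between T = 322.8 (H_out = 8.164) and T = 324.1 (H_out = 8.818) on hF = 8.713 gives T ≈ 323.9 K, at which ψ = 0.21.

T = 323.9 K, V/F = 0.21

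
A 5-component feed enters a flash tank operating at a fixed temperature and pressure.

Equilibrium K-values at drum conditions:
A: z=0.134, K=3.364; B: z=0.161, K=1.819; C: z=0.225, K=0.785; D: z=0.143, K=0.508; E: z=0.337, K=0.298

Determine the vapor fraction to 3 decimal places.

ψ = 0.100

Let ψ = V/F and solve Σ zᵢ(Kᵢ−1)/(1+ψ(Kᵢ−1)) = 0.
Check two-phase: ΣzᵢKᵢ = 1.093 > 1 and Σzᵢ/Kᵢ = 1.827 > 1, so g(0) = 0.093 > 0 and g(1) = -0.827 < 0.
Newton–Raphson from ψ = 0.63:
  ψ = 0.630: g = -0.3678, g' = -0.788 → ψ = 0.163
  ψ = 0.163: g = -0.0491, g' = -0.738 → ψ = 0.097
  ψ = 0.097: g = 0.0028, g' = -0.829 → ψ = 0.100
Converged at ψ = 0.100.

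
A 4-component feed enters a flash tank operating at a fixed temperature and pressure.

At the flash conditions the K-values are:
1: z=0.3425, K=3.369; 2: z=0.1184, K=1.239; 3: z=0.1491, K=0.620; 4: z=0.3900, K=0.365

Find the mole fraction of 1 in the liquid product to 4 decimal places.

Material balance + equilibrium reduce to Σ zᵢ(Kᵢ−1)/(1+V/F(Kᵢ−1)) = 0.
Check two-phase: ΣzᵢKᵢ = 1.5354 > 1 and Σzᵢ/Kᵢ = 1.5062 > 1, so g(0) = 0.5354 > 0 and g(1) = -0.5062 < 0.
Newton iteration, V/F⁰ = 0.5:
  V/F = 0.5000: g = -0.03610, g' = -0.7786 → V/F = 0.4536
  V/F = 0.4536: g = 0.00031, g' = -0.7938 → V/F = 0.4540
Converged at V/F = 0.4540.
Compositions from xᵢ = zᵢ/(1+V/F(Kᵢ−1)), yᵢ = Kᵢxᵢ:
  1: x = 0.1650, y = 0.5559
  2: x = 0.1068, y = 0.1323
  3: x = 0.1802, y = 0.1117
  4: x = 0.5480, y = 0.2000

x_1 = 0.1650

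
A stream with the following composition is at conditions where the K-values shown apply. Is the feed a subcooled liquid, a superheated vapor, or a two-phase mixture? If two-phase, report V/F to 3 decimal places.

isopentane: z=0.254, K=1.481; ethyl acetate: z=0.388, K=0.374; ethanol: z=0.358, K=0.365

ΣzᵢKᵢ = 0.652; Σzᵢ/Kᵢ = 2.190.
Since ΣzᵢKᵢ < 1 the mixture is below its bubble point — single liquid phase.

subcooled liquid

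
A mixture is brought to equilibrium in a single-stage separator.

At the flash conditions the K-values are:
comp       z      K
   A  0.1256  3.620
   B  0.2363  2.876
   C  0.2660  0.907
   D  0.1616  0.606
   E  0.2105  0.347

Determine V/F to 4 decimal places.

V/F = 0.6015

Rachford–Rice: g(V/F) = Σ zᵢ(Kᵢ−1)/(1+V/F(Kᵢ−1)) = 0.
Check two-phase: ΣzᵢKᵢ = 1.5465 > 1 and Σzᵢ/Kᵢ = 1.2834 > 1, so g(0) = 0.5465 > 0 and g(1) = -0.2834 < 0.
Newton–Raphson from V/F = 0.61:
  V/F = 0.6100: g = -0.00512, g' = -0.6026 → V/F = 0.6015
Converged at V/F = 0.6015.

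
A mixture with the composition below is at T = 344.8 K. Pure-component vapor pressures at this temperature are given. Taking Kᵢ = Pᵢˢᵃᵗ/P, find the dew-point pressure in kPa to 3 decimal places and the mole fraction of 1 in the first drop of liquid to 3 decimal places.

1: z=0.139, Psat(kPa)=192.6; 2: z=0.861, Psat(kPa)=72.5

Pdew = 79.380 kPa, x_1 = 0.057

At the dew point ψ → 1, so Σzᵢ/Kᵢ = 1 with Kᵢ = Pᵢˢᵃᵗ/P ⇒ 1/P = Σzᵢ/Pᵢˢᵃᵗ.
1/P = 0.139/192.6 + 0.861/72.5 = 0.012598 ⇒ P = 79.380 kPa
xᵢ = zᵢP/Pᵢˢᵃᵗ ⇒ x_1 = 0.139·79.380/192.6 = 0.057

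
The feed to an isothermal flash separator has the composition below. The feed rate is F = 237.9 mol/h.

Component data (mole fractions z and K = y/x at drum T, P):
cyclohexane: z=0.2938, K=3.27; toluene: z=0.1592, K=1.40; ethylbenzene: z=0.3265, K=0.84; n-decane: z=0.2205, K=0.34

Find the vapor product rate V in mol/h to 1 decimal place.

Iterate (Newton) starting at V/F = 0.68:
  V/F = 0.6800: g = -0.01038, g' = -0.5764 → V/F = 0.6620
  V/F = 0.6620: g = -0.00005, g' = -0.5710 → V/F = 0.6619
Converged at V/F = 0.6619.
Then V = V/F·F = 0.6619·237.9 = 157.5 mol/h and L = F − V = 80.4 mol/h.

V = 157.5 mol/h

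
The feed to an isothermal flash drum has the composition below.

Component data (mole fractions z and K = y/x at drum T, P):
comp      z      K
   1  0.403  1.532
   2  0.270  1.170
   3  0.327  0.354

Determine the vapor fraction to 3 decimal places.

Rachford–Rice: g(ψ) = Σ zᵢ(Kᵢ−1)/(1+ψ(Kᵢ−1)) = 0.
Feasibility: ΣzᵢKᵢ = 1.049, Σzᵢ/Kᵢ = 1.418 — both > 1, two phases present.
Newton iteration, ψ⁰ = 0.5:
  ψ = 0.500: g = -0.1004, g' = -0.376 → ψ = 0.233
  ψ = 0.233: g = -0.0137, g' = -0.287 → ψ = 0.185
  ψ = 0.185: g = -0.0002, g' = -0.278 → ψ = 0.184
Converged at ψ = 0.184.

ψ = 0.184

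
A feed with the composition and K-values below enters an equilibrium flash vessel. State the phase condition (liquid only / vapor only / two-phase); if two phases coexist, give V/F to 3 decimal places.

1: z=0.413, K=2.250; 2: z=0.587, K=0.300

two-phase, V/F = 0.120

ΣzᵢKᵢ = 1.105; Σzᵢ/Kᵢ = 2.140.
Both exceed 1, so a two-phase solution exists.
Let ψ = V/F and solve Σ zᵢ(Kᵢ−1)/(1+ψ(Kᵢ−1)) = 0.
Newton iteration, ψ⁰ = 0.34:
  ψ = 0.340: g = -0.1770, g' = -0.813 → ψ = 0.122
  ψ = 0.122: g = -0.0016, g' = -0.829 → ψ = 0.120
Converged at ψ = 0.120.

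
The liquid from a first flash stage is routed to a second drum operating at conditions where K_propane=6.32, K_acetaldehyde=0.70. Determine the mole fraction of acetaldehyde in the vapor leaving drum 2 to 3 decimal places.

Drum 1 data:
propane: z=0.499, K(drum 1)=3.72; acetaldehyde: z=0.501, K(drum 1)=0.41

Drum 1:
Binary case is linear: z₁(K₁−1)(1+ψ₁(K₂−1)) + z₂(K₂−1)(1+ψ₁(K₁−1)) = 0
⇒ ψ₁ = [z₁(K₁−1)+z₂(K₂−1)] / [−(K₁−1)(K₂−1)] = 1.0617/1.6048 = 0.662
Drum-1 compositions:
  propane: x = 0.178, y = 0.663
  acetaldehyde: x = 0.822, y = 0.337
Drum-2 feed = drum-1 liquid: z₂ = (0.1782, 0.8218).
Drum 2:
Rachford–Rice: g(ψ₂) = Σ zᵢ(Kᵢ−1)/(1+ψ₂(Kᵢ−1)) = 0.
Feasibility: ΣzᵢKᵢ = 1.702, Σzᵢ/Kᵢ = 1.202 — both > 1, two phases present.
Binary case is linear: z₁(K₁−1)(1+ψ₂(K₂−1)) + z₂(K₂−1)(1+ψ₂(K₁−1)) = 0
⇒ ψ₂ = [z₁(K₁−1)+z₂(K₂−1)] / [−(K₁−1)(K₂−1)] = 0.7018/1.5960 = 0.440
  propane: x = 0.053, y = 0.337
  acetaldehyde: x = 0.947, y = 0.663

y_acetaldehyde (drum 2) = 0.663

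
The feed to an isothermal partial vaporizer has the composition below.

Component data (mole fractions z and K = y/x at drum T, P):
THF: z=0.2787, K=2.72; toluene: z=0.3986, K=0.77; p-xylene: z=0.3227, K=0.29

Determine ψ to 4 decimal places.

Material balance + equilibrium reduce to Σ zᵢ(Kᵢ−1)/(1+ψ(Kᵢ−1)) = 0.
Feasibility: ΣzᵢKᵢ = 1.1586, Σzᵢ/Kᵢ = 1.7329 — both > 1, two phases present.
Iterate (Newton) starting at ψ = 0.6:
  ψ = 0.6000: g = -0.26961, g' = -0.7218 → ψ = 0.2265
  ψ = 0.2265: g = -0.02475, g' = -0.6815 → ψ = 0.1902
  ψ = 0.1902: g = 0.00047, g' = -0.7087 → ψ = 0.1908
Converged at ψ = 0.1908.

ψ = 0.1908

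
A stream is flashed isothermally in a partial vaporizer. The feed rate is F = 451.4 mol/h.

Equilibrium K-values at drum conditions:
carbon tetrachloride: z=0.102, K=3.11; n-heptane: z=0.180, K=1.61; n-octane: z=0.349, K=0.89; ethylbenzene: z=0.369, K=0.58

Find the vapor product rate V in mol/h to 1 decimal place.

V = 146.7 mol/h

Rachford–Rice: g(V/F) = Σ zᵢ(Kᵢ−1)/(1+V/F(Kᵢ−1)) = 0.
Feasibility: ΣzᵢKᵢ = 1.132, Σzᵢ/Kᵢ = 1.173 — both > 1, two phases present.
Newton iteration, V/F⁰ = 0.5:
  V/F = 0.500: g = -0.0479, g' = -0.256 → V/F = 0.313
  V/F = 0.313: g = 0.0037, g' = -0.303 → V/F = 0.325
Converged at V/F = 0.325.
Then V = V/F·F = 0.3250·451.4 = 146.7 mol/h and L = F − V = 304.7 mol/h.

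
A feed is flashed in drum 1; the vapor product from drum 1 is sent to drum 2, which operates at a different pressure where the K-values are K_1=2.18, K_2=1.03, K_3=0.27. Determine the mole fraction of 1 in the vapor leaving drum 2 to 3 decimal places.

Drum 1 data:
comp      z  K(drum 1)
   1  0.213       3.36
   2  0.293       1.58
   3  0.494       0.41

y_1 (drum 2) = 0.515

Drum 1:
Iterate (Newton) starting at ψ₁ = 0.5:
  ψ₁ = 0.500: g = -0.0511, g' = -0.655 → ψ₁ = 0.422
Converged at ψ₁ = 0.422.
Drum-1 compositions:
  1: x = 0.107, y = 0.358
  2: x = 0.235, y = 0.372
  3: x = 0.658, y = 0.270
Drum-2 feed = drum-1 vapor: z₂ = (0.3584, 0.3718, 0.2698).
Drum 2:
Material balance + equilibrium reduce to Σ zᵢ(Kᵢ−1)/(1+ψ₂(Kᵢ−1)) = 0.
Check two-phase: ΣzᵢKᵢ = 1.237 > 1 and Σzᵢ/Kᵢ = 1.525 > 1, so g(0) = 0.237 > 0 and g(1) = -0.525 < 0.
Newton iteration, ψ₂⁰ = 0.5:
  ψ₂ = 0.500: g = -0.0332, g' = -0.554 → ψ₂ = 0.440
  ψ₂ = 0.440: g = -0.0008, g' = -0.529 → ψ₂ = 0.439
Converged at ψ₂ = 0.439.
  1: x = 0.236, y = 0.515
  2: x = 0.367, y = 0.378
  3: x = 0.397, y = 0.107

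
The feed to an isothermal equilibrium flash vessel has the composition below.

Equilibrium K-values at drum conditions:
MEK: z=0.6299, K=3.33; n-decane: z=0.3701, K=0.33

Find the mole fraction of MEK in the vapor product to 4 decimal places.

y_MEK = 0.7437

Material balance + equilibrium reduce to Σ zᵢ(Kᵢ−1)/(1+V/F(Kᵢ−1)) = 0.
g(0) = ΣzᵢKᵢ − 1 = 1.2197 and g(1) = 1 − Σzᵢ/Kᵢ = -0.3107, so a root lies in (0, 1).
Iterate (Newton) starting at V/F = 0.5:
  V/F = 0.5000: g = 0.30502, g' = -1.1053 → V/F = 0.7760
  V/F = 0.7760: g = 0.00618, g' = -1.1545 → V/F = 0.7813
Converged at V/F = 0.7813.
Compositions from xᵢ = zᵢ/(1+V/F(Kᵢ−1)), yᵢ = Kᵢxᵢ:
  MEK: x = 0.2233, y = 0.7437
  n-decane: x = 0.7767, y = 0.2563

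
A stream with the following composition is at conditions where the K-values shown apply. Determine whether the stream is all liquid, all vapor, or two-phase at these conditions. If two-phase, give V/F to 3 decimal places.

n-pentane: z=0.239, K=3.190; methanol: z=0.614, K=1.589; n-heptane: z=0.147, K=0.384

ΣzᵢKᵢ = 1.795; Σzᵢ/Kᵢ = 0.844.
Since Σzᵢ/Kᵢ < 1 the mixture is above its dew point — single vapor phase.

all vapor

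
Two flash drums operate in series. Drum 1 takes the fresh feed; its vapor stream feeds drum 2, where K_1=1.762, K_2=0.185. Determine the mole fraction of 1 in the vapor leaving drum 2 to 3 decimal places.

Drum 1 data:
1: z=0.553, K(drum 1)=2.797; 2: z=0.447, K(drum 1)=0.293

y_1 (drum 2) = 0.911

Drum 1:
Binary case is linear: z₁(K₁−1)(1+ψ₁(K₂−1)) + z₂(K₂−1)(1+ψ₁(K₁−1)) = 0
⇒ ψ₁ = [z₁(K₁−1)+z₂(K₂−1)] / [−(K₁−1)(K₂−1)] = 0.6777/1.2705 = 0.533
Drum-1 compositions:
  1: x = 0.282, y = 0.790
  2: x = 0.718, y = 0.210
Drum-2 feed = drum-1 vapor: z₂ = (0.7897, 0.2103).
Drum 2:
Material balance + equilibrium reduce to Σ zᵢ(Kᵢ−1)/(1+ψ₂(Kᵢ−1)) = 0.
Check two-phase: ΣzᵢKᵢ = 1.430 > 1 and Σzᵢ/Kᵢ = 1.585 > 1, so g(0) = 0.430 > 0 and g(1) = -0.585 < 0.
Newton–Raphson from ψ₂ = 0.67:
  ψ₂ = 0.670: g = 0.0209, g' = -0.879 → ψ₂ = 0.694
  ψ₂ = 0.694: g = -0.0007, g' = -0.936 → ψ₂ = 0.693
Converged at ψ₂ = 0.693.
  1: x = 0.517, y = 0.911
  2: x = 0.483, y = 0.089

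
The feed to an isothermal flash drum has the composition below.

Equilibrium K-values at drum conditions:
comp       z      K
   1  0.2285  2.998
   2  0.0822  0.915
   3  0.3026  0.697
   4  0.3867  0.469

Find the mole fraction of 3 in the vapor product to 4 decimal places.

y_3 = 0.2236

Iterate (Newton) starting at V/F = 0.5:
  V/F = 0.5000: g = -0.16653, g' = -0.4696 → V/F = 0.1454
  V/F = 0.1454: g = 0.02827, g' = -0.7068 → V/F = 0.1854
  V/F = 0.1854: g = 0.00114, g' = -0.6517 → V/F = 0.1871
Converged at V/F = 0.1871.
Compositions from xᵢ = zᵢ/(1+V/F(Kᵢ−1)), yᵢ = Kᵢxᵢ:
  1: x = 0.1663, y = 0.4986
  2: x = 0.0835, y = 0.0764
  3: x = 0.3208, y = 0.2236
  4: x = 0.4294, y = 0.2014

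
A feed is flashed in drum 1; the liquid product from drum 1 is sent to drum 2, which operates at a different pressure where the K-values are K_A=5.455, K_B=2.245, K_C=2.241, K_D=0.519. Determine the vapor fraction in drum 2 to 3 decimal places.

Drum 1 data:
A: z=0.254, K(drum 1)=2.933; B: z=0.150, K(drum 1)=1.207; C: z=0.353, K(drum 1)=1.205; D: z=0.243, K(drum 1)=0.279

Drum 1:
Newton–Raphson from ψ₁ = 0.5:
  ψ₁ = 0.500: g = 0.0695, g' = -0.572 → ψ₁ = 0.622
  ψ₁ = 0.622: g = -0.0027, g' = -0.627 → ψ₁ = 0.617
Converged at ψ₁ = 0.617.
Drum-1 compositions:
  A: x = 0.116, y = 0.340
  B: x = 0.133, y = 0.161
  C: x = 0.313, y = 0.378
  D: x = 0.438, y = 0.122
Drum-2 feed = drum-1 liquid: z₂ = (0.1158, 0.1330, 0.3134, 0.4378).
Drum 2:
Iterate (Newton) starting at ψ₂ = 0.5:
  ψ₂ = 0.500: g = 0.2246, g' = -0.658 → ψ₂ = 0.841
  ψ₂ = 0.841: g = 0.0261, g' = -0.552 → ψ₂ = 0.889
  ψ₂ = 0.889: g = -0.0001, g' = -0.558 → ψ₂ = 0.888
Converged at ψ₂ = 0.888.
  A: x = 0.023, y = 0.127
  B: x = 0.063, y = 0.142
  C: x = 0.149, y = 0.334
  D: x = 0.764, y = 0.397

V/F (drum 2) = 0.888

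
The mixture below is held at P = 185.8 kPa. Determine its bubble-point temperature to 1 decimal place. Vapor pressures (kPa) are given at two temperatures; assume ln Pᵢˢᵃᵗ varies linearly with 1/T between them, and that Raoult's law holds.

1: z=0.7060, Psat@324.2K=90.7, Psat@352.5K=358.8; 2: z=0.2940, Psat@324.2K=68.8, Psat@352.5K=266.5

Bubble-point temperature: ΣzᵢPᵢˢᵃᵗ(T) = P. Interpolate ln Pᵢˢᵃᵗ = aᵢ + bᵢ/T.
  T = 324.2 K: ΣzᵢPᵢˢᵃᵗ = 84.26 kPa
  T = 352.5 K: ΣzᵢPᵢˢᵃᵗ = 331.66 kPa
  T = 338.4 K: ΣzᵢPᵢˢᵃᵗ = 172.45 kPa
  T = 345.4 K: ΣzᵢPᵢˢᵃᵗ = 240.20 kPa
  T = 341.9 K: ΣzᵢPᵢˢᵃᵗ = 203.87 kPa
  T = 340.1 K: ΣzᵢPᵢˢᵃᵗ = 187.13 kPa
  T = 339.2 K: ΣzᵢPᵢˢᵃᵗ = 179.23 kPa
  T = 339.6 K: ΣzᵢPᵢˢᵃᵗ = 182.70 kPa
  T = 339.9 K: ΣzᵢPᵢˢᵃᵗ = 185.35 kPa
Interpolating between 339.9 K and 340.1 K gives T ≈ 340.0 K.

T = 340.0 K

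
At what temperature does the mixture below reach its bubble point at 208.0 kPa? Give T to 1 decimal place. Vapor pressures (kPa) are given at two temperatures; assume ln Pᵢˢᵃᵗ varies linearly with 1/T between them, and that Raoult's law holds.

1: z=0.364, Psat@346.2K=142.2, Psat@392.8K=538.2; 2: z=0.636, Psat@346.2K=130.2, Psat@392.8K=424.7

T = 361.2 K

Bubble-point temperature: ΣzᵢPᵢˢᵃᵗ(T) = P. Interpolate ln Pᵢˢᵃᵗ = aᵢ + bᵢ/T.
  T = 346.2 K: ΣzᵢPᵢˢᵃᵗ = 134.57 kPa
  T = 392.8 K: ΣzᵢPᵢˢᵃᵗ = 466.01 kPa
  T = 369.5 K: ΣzᵢPᵢˢᵃᵗ = 260.25 kPa
  T = 357.9 K: ΣzᵢPᵢˢᵃᵗ = 189.39 kPa
  T = 363.7 K: ΣzᵢPᵢˢᵃᵗ = 222.57 kPa
  T = 360.8 K: ΣzᵢPᵢˢᵃᵗ = 205.44 kPa
Interpolating between 360.8 K and 363.7 K gives T ≈ 361.2 K.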